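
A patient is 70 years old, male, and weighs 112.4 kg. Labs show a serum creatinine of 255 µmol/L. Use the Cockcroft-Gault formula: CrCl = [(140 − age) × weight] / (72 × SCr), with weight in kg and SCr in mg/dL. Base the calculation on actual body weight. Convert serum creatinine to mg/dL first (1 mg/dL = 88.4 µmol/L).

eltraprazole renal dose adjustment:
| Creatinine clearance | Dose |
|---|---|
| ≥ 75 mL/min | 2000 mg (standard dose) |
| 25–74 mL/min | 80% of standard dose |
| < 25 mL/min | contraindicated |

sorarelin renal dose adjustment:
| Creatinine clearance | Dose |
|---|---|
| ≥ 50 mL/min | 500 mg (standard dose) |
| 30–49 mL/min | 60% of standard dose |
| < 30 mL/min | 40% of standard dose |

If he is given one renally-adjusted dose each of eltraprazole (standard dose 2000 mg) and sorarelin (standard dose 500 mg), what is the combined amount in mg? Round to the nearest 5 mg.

SCr = 255 / 88.4 = 2.885 mg/dL
CrCl = (140 − 70) × 112.4 / (72 × 2.885) = 7868.0 / 207.72 ≈ 37.9 mL/min
CrCl ≈ 38 mL/min.
eltraprazole: 25–74 mL/min → 80% of 2000 mg = 1600 mg.
sorarelin: 30–49 mL/min → 60% of 500 mg = 300 mg.
Total = 1600 + 300 = 1900 mg.

1900 mg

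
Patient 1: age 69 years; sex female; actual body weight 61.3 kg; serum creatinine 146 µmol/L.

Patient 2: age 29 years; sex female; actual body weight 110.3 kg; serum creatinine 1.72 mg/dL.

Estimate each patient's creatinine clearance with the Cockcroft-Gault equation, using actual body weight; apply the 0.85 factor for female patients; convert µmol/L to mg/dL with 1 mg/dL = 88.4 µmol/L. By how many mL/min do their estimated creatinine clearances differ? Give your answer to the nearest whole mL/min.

Patient 1: SCr = 146 / 88.4 = 1.652 mg/dL
Patient 1: CrCl = (140 − 69) × 61.3 / (72 × 1.652) × 0.85 = 4352.3 / 118.94 × 0.85 ≈ 31.1 mL/min
Patient 2: CrCl = (140 − 29) × 110.3 / (72 × 1.72) × 0.85 = 12243.3 / 123.84 × 0.85 ≈ 84.0 mL/min
|31.1 − 84.0| = 52.9 mL/min

53 mL/min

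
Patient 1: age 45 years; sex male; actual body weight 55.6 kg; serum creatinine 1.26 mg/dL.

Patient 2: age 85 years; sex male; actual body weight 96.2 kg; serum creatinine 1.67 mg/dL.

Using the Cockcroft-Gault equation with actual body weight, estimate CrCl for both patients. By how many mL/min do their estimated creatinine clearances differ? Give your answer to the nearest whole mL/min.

Patient 1: CrCl = (140 − 45) × 55.6 / (72 × 1.26) = 5282.0 / 90.72 ≈ 58.2 mL/min
Patient 2: CrCl = (140 − 85) × 96.2 / (72 × 1.67) = 5291.0 / 120.24 ≈ 44.0 mL/min
|58.2 − 44.0| = 14.2 mL/min

14 mL/min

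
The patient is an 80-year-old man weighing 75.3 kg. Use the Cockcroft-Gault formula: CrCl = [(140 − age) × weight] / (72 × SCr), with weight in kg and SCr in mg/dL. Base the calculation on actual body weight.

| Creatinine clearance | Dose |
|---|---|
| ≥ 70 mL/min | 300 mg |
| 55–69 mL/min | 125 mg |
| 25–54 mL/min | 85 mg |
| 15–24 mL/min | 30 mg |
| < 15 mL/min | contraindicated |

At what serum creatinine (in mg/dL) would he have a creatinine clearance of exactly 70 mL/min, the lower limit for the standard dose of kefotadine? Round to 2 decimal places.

Standard dose requires CrCl ≥ 70 mL/min.
Set (140 − 80) × 75.3 / (72 × SCr) = 70
SCr = (140 − 80) × 75.3 / (72 × 70) = 0.896 mg/dL

0.90 mg/dL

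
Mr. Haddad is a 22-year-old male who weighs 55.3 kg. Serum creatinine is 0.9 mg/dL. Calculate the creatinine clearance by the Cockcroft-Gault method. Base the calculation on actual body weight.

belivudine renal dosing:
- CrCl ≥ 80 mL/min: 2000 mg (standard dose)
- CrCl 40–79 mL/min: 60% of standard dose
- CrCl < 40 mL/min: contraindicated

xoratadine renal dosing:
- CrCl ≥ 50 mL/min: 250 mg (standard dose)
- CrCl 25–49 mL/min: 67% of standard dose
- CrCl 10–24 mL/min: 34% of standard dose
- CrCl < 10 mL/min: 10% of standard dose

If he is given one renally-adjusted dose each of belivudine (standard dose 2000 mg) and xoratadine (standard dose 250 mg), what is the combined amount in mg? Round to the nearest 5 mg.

2250 mg

CrCl = (140 − 22) × 55.3 / (72 × 0.9) = 6525.4 / 64.80 ≈ 100.7 mL/min
CrCl ≈ 101 mL/min.
belivudine: ≥ 80 mL/min → 100% of 2000 mg = 2000 mg.
xoratadine: ≥ 50 mL/min → 100% of 250 mg = 250 mg.
Total = 2000 + 250 = 2250 mg.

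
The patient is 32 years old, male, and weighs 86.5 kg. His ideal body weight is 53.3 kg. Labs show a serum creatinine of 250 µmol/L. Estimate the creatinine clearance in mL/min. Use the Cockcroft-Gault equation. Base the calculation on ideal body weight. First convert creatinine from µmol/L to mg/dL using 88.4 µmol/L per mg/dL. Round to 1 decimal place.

SCr = 250 / 88.4 = 2.828 mg/dL
CrCl = (140 − 32) × 53.3 / (72 × 2.828) = 5756.4 / 203.62 ≈ 28.3 mL/min

28.3 mL/min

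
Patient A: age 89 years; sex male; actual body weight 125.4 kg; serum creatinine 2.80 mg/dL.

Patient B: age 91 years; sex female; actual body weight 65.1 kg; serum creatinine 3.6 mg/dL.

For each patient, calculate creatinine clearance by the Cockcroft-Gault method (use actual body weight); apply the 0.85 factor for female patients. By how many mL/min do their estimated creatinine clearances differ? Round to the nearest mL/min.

Patient A: CrCl = (140 − 89) × 125.4 / (72 × 2.8) = 6395.4 / 201.60 ≈ 31.7 mL/min
Patient B: CrCl = (140 − 91) × 65.1 / (72 × 3.6) × 0.85 = 3189.9 / 259.20 × 0.85 ≈ 10.5 mL/min
|31.7 − 10.5| = 21.2 mL/min

21 mL/min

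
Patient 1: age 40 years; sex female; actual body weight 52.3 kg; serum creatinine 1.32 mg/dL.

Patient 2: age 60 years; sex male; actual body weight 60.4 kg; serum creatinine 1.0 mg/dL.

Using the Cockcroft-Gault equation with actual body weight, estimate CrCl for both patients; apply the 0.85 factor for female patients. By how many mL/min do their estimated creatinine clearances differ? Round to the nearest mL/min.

Patient 1: CrCl = (140 − 40) × 52.3 / (72 × 1.32) × 0.85 = 5230.0 / 95.04 × 0.85 ≈ 46.8 mL/min
Patient 2: CrCl = (140 − 60) × 60.4 / (72 × 1) = 4832.0 / 72.00 ≈ 67.1 mL/min
|46.8 − 67.1| = 20.3 mL/min

20 mL/min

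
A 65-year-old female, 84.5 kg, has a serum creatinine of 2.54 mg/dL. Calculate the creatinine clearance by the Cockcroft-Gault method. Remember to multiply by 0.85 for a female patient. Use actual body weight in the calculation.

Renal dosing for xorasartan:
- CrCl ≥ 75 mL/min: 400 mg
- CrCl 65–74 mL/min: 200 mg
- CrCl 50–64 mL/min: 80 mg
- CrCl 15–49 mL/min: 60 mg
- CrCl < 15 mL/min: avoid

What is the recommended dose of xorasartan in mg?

60 mg

CrCl = (140 − 65) × 84.5 / (72 × 2.54) × 0.85 = 6337.5 / 182.88 × 0.85 ≈ 29.5 mL/min
CrCl ≈ 29 mL/min → bracket 15–49 mL/min.
Dose for this bracket: 60 mg.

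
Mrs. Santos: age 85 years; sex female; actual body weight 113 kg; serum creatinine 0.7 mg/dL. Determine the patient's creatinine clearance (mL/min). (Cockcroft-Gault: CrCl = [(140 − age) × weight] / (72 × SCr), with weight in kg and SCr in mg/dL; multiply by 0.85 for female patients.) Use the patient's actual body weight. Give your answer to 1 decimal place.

CrCl = (140 − 85) × 113 / (72 × 0.7) × 0.85 = 6215.0 / 50.40 × 0.85 ≈ 104.8 mL/min

104.8 mL/min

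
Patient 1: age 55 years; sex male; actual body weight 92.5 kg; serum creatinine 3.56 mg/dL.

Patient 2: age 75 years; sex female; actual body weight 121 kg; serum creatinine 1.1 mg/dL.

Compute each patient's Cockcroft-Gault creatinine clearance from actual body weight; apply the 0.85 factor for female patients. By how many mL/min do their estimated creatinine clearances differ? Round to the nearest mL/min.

54 mL/min

Patient 1: CrCl = (140 − 55) × 92.5 / (72 × 3.56) = 7862.5 / 256.32 ≈ 30.7 mL/min
Patient 2: CrCl = (140 − 75) × 121 / (72 × 1.1) × 0.85 = 7865.0 / 79.20 × 0.85 ≈ 84.4 mL/min
|30.7 − 84.4| = 53.7 mL/min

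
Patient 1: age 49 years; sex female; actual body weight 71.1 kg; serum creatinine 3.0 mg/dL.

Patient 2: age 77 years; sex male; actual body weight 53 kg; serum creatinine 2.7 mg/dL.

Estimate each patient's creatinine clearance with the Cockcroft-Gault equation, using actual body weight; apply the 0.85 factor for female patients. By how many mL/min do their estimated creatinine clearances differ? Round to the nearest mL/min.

8 mL/min

Patient 1: CrCl = (140 − 49) × 71.1 / (72 × 3) × 0.85 = 6470.1 / 216.00 × 0.85 ≈ 25.5 mL/min
Patient 2: CrCl = (140 − 77) × 53 / (72 × 2.7) = 3339.0 / 194.40 ≈ 17.2 mL/min
|25.5 − 17.2| = 8.3 mL/min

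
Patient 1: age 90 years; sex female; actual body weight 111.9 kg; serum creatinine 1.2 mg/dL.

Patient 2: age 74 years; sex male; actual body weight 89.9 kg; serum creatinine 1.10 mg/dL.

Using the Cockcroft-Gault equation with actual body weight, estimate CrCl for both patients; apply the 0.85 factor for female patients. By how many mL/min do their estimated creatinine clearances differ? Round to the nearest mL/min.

Patient 1: CrCl = (140 − 90) × 111.9 / (72 × 1.2) × 0.85 = 5595.0 / 86.40 × 0.85 ≈ 55.0 mL/min
Patient 2: CrCl = (140 − 74) × 89.9 / (72 × 1.1) = 5933.4 / 79.20 ≈ 74.9 mL/min
|55.0 − 74.9| = 19.9 mL/min

20 mL/min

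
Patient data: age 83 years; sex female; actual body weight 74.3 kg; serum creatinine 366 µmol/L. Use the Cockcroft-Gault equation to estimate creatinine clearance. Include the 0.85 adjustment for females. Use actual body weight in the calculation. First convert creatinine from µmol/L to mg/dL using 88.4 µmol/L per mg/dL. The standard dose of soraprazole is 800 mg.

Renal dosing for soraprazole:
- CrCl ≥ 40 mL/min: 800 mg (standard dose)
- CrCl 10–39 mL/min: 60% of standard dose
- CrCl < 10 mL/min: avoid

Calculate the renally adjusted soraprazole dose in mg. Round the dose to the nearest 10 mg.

SCr = 366 / 88.4 = 4.14 mg/dL
CrCl = (140 − 83) × 74.3 / (72 × 4.14) × 0.85 = 4235.1 / 298.08 × 0.85 ≈ 12.1 mL/min
CrCl ≈ 12 mL/min → bracket 10–39 mL/min.
60% of 800 mg = 480 mg

480 mg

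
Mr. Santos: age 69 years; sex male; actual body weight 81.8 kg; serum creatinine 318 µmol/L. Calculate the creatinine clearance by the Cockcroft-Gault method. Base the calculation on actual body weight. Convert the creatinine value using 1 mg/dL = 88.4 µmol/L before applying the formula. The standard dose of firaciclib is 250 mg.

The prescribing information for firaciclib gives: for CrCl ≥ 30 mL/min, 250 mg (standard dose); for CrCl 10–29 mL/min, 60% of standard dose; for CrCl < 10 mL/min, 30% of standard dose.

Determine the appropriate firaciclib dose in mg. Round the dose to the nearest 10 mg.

150 mg

SCr = 318 / 88.4 = 3.597 mg/dL
CrCl = (140 − 69) × 81.8 / (72 × 3.597) = 5807.8 / 258.98 ≈ 22.4 mL/min
CrCl ≈ 22 mL/min → bracket 10–29 mL/min.
60% of 250 mg = 150 mg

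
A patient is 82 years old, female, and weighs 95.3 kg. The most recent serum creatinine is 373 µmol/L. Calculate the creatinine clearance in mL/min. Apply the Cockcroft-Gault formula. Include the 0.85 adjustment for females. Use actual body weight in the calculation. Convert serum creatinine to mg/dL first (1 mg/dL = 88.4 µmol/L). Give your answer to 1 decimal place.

SCr = 373 / 88.4 = 4.219 mg/dL
CrCl = (140 − 82) × 95.3 / (72 × 4.219) × 0.85 = 5527.4 / 303.77 × 0.85 ≈ 15.5 mL/min

15.5 mL/min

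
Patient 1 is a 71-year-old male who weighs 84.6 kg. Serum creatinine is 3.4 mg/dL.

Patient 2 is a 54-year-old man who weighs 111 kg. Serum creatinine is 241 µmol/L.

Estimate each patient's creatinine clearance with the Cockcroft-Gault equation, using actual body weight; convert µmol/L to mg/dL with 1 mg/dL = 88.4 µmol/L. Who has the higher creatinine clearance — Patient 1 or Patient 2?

Patient 2

Patient 1: CrCl = (140 − 71) × 84.6 / (72 × 3.4) = 5837.4 / 244.80 ≈ 23.8 mL/min
Patient 2: SCr = 241 / 88.4 = 2.726 mg/dL
Patient 2: CrCl = (140 − 54) × 111 / (72 × 2.726) = 9546.0 / 196.27 ≈ 48.6 mL/min
23.8 vs 48.6 mL/min → Patient 2 is higher.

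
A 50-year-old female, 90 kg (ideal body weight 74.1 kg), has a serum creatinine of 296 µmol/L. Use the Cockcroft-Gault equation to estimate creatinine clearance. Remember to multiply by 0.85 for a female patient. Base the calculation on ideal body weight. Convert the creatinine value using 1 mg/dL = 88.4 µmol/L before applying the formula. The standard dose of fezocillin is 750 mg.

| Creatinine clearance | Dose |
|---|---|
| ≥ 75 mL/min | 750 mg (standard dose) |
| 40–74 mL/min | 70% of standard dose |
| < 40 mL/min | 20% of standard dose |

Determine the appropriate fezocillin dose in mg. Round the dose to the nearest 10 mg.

150 mg

SCr = 296 / 88.4 = 3.348 mg/dL
CrCl = (140 − 50) × 74.1 / (72 × 3.348) × 0.85 = 6669.0 / 241.06 × 0.85 ≈ 23.5 mL/min
CrCl ≈ 24 mL/min → bracket < 40 mL/min.
20% of 750 mg = 150 mg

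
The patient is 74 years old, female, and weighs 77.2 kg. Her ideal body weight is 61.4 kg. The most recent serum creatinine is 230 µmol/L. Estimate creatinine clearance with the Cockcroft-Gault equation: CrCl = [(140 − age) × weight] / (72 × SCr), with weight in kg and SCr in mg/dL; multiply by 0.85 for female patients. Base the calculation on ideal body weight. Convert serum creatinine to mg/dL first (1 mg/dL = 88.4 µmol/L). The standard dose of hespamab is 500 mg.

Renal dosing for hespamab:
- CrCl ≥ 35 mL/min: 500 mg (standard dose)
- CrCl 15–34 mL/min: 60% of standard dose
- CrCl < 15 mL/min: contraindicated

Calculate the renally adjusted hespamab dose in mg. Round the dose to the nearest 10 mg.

300 mg

SCr = 230 / 88.4 = 2.602 mg/dL
CrCl = (140 − 74) × 61.4 / (72 × 2.602) × 0.85 = 4052.4 / 187.34 × 0.85 ≈ 18.4 mL/min
CrCl ≈ 18 mL/min → bracket 15–34 mL/min.
60% of 500 mg = 300 mg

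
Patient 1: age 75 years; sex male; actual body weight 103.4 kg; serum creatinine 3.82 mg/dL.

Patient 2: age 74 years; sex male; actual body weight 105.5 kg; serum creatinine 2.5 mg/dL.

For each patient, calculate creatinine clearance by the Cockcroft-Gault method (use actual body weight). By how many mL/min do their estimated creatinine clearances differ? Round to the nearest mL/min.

Patient 1: CrCl = (140 − 75) × 103.4 / (72 × 3.82) = 6721.0 / 275.04 ≈ 24.4 mL/min
Patient 2: CrCl = (140 − 74) × 105.5 / (72 × 2.5) = 6963.0 / 180.00 ≈ 38.7 mL/min
|24.4 − 38.7| = 14.3 mL/min

14 mL/min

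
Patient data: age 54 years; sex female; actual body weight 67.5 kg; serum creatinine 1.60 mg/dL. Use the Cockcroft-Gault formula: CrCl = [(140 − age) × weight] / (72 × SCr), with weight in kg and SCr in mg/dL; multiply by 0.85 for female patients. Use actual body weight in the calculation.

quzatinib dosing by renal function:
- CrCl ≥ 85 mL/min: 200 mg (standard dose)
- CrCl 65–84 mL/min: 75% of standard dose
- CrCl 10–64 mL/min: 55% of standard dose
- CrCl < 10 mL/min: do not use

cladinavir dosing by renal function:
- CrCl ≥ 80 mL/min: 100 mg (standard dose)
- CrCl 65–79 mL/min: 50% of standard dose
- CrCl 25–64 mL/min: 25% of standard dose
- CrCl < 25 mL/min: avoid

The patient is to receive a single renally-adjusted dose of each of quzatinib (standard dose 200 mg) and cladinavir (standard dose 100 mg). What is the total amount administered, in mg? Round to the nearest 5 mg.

CrCl = (140 − 54) × 67.5 / (72 × 1.6) × 0.85 = 5805.0 / 115.20 × 0.85 ≈ 42.8 mL/min
CrCl ≈ 43 mL/min.
quzatinib: 10–64 mL/min → 55% of 200 mg = 110 mg.
cladinavir: 25–64 mL/min → 25% of 100 mg = 25 mg.
Total = 110 + 25 = 135 mg.

135 mg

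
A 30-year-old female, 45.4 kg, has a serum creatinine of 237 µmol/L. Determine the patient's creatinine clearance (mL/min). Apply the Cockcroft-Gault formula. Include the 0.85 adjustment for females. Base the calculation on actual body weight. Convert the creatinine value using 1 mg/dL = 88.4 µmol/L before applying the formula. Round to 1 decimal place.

SCr = 237 / 88.4 = 2.681 mg/dL
CrCl = (140 − 30) × 45.4 / (72 × 2.681) × 0.85 = 4994.0 / 193.03 × 0.85 ≈ 22.0 mL/min

22.0 mL/min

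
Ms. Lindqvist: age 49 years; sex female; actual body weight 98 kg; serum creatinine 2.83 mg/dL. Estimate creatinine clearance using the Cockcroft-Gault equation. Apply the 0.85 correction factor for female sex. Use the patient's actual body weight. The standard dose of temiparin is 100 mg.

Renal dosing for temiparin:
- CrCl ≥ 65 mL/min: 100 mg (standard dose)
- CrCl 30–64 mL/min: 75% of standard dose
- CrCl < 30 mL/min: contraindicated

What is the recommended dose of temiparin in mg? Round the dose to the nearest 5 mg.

CrCl = (140 − 49) × 98 / (72 × 2.83) × 0.85 = 8918.0 / 203.76 × 0.85 ≈ 37.2 mL/min
CrCl ≈ 37 mL/min → bracket 30–64 mL/min.
75% of 100 mg = 75 mg

75 mg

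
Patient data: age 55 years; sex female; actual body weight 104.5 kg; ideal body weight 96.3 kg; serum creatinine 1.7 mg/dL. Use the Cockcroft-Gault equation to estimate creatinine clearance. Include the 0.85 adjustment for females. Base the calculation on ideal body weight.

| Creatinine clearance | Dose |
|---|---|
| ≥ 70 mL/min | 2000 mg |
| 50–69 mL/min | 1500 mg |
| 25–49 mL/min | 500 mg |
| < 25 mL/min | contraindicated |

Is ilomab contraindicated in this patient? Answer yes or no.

no

CrCl = (140 − 55) × 96.3 / (72 × 1.7) × 0.85 = 8185.5 / 122.40 × 0.85 ≈ 56.8 mL/min
CrCl ≈ 57 mL/min, which is ≥ 25 mL/min.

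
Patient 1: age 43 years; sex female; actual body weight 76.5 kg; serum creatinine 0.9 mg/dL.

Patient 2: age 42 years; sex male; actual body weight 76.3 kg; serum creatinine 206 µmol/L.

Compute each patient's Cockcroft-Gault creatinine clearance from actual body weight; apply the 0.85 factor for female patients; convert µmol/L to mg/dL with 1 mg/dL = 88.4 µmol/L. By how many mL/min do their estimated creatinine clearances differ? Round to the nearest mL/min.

Patient 1: CrCl = (140 − 43) × 76.5 / (72 × 0.9) × 0.85 = 7420.5 / 64.80 × 0.85 ≈ 97.3 mL/min
Patient 2: SCr = 206 / 88.4 = 2.33 mg/dL
Patient 2: CrCl = (140 − 42) × 76.3 / (72 × 2.33) = 7477.4 / 167.76 ≈ 44.6 mL/min
|97.3 − 44.6| = 52.7 mL/min

53 mL/min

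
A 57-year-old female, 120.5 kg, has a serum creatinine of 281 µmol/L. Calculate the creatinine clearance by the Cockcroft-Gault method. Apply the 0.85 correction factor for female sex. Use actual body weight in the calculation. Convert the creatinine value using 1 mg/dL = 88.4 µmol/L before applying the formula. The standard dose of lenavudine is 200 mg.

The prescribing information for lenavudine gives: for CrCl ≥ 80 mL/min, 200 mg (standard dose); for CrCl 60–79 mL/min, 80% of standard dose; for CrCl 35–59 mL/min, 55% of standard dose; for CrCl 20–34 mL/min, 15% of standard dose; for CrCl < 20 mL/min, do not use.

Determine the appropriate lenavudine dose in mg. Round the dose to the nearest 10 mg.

SCr = 281 / 88.4 = 3.179 mg/dL
CrCl = (140 − 57) × 120.5 / (72 × 3.179) × 0.85 = 10001.5 / 228.89 × 0.85 ≈ 37.1 mL/min
CrCl ≈ 37 mL/min → bracket 35–59 mL/min.
55% of 200 mg = 110 mg

110 mg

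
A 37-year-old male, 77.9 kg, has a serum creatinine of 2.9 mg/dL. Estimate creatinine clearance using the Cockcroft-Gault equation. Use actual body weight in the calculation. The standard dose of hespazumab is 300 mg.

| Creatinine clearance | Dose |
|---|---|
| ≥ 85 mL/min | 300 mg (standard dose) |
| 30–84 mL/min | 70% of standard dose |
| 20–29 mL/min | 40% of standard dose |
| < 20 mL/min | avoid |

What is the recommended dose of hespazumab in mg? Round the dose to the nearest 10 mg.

210 mg

CrCl = (140 − 37) × 77.9 / (72 × 2.9) = 8023.7 / 208.80 ≈ 38.4 mL/min
CrCl ≈ 38 mL/min → bracket 30–84 mL/min.
70% of 300 mg = 210 mg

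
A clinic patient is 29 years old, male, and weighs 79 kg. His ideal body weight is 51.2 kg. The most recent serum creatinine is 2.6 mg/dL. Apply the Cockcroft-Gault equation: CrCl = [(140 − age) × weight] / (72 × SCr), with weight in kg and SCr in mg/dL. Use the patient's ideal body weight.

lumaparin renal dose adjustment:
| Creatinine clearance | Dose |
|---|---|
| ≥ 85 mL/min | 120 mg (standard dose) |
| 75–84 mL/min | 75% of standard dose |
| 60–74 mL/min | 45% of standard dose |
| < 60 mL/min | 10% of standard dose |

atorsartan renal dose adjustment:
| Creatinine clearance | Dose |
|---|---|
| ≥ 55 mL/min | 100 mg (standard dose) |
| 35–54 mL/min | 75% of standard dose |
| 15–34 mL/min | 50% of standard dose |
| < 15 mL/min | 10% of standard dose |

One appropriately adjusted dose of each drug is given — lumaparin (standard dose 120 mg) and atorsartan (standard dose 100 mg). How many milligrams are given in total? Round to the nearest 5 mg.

60 mg

CrCl = (140 − 29) × 51.2 / (72 × 2.6) = 5683.2 / 187.20 ≈ 30.4 mL/min
CrCl ≈ 30 mL/min.
lumaparin: < 60 mL/min → 10% of 120 mg = 12 mg.
atorsartan: 15–34 mL/min → 50% of 100 mg = 50 mg.
Total = 12 + 50 = 62 mg.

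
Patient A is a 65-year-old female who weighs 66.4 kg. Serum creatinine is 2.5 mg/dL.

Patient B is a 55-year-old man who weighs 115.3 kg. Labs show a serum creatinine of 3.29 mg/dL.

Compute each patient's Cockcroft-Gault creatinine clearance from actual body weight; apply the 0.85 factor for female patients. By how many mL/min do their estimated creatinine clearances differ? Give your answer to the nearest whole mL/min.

18 mL/min

Patient A: CrCl = (140 − 65) × 66.4 / (72 × 2.5) × 0.85 = 4980.0 / 180.00 × 0.85 ≈ 23.5 mL/min
Patient B: CrCl = (140 − 55) × 115.3 / (72 × 3.29) = 9800.5 / 236.88 ≈ 41.4 mL/min
|23.5 − 41.4| = 17.9 mL/min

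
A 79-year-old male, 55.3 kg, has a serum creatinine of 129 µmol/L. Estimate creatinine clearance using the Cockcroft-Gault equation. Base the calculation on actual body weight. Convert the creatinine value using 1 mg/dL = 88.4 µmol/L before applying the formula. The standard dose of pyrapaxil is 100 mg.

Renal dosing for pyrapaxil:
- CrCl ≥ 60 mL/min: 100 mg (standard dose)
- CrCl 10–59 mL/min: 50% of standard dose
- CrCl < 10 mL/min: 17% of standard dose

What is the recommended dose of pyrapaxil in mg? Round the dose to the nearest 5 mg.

50 mg

SCr = 129 / 88.4 = 1.459 mg/dL
CrCl = (140 − 79) × 55.3 / (72 × 1.459) = 3373.3 / 105.05 ≈ 32.1 mL/min
CrCl ≈ 32 mL/min → bracket 10–59 mL/min.
50% of 100 mg = 50 mg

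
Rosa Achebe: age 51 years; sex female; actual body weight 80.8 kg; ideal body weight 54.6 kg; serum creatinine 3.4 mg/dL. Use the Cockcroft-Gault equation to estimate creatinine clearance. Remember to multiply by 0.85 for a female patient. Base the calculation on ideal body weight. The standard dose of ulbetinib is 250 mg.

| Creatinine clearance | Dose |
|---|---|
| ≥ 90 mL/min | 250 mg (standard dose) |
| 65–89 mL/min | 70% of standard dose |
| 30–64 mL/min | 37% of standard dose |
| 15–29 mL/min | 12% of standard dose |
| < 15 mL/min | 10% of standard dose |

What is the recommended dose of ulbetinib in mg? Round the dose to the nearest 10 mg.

CrCl = (140 − 51) × 54.6 / (72 × 3.4) × 0.85 = 4859.4 / 244.80 × 0.85 ≈ 16.9 mL/min
CrCl ≈ 17 mL/min → bracket 15–29 mL/min.
12% of 250 mg = 30 mg

30 mg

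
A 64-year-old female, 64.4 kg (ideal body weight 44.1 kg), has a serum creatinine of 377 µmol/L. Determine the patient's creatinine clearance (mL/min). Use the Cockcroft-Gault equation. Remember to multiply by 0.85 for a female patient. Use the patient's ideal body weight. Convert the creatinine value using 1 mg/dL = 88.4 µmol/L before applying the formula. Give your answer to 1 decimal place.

9.3 mL/min

SCr = 377 / 88.4 = 4.265 mg/dL
CrCl = (140 − 64) × 44.1 / (72 × 4.265) × 0.85 = 3351.6 / 307.08 × 0.85 ≈ 9.3 mL/min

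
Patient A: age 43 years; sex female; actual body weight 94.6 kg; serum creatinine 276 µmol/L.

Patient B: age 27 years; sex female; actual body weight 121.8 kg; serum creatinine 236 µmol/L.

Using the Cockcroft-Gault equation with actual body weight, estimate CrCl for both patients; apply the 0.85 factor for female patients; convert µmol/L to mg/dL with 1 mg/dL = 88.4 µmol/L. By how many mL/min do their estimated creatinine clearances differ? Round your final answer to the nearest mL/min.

26 mL/min

Patient A: SCr = 276 / 88.4 = 3.122 mg/dL
Patient A: CrCl = (140 − 43) × 94.6 / (72 × 3.122) × 0.85 = 9176.2 / 224.78 × 0.85 ≈ 34.7 mL/min
Patient B: SCr = 236 / 88.4 = 2.67 mg/dL
Patient B: CrCl = (140 − 27) × 121.8 / (72 × 2.67) × 0.85 = 13763.4 / 192.24 × 0.85 ≈ 60.9 mL/min
|34.7 − 60.9| = 26.2 mL/min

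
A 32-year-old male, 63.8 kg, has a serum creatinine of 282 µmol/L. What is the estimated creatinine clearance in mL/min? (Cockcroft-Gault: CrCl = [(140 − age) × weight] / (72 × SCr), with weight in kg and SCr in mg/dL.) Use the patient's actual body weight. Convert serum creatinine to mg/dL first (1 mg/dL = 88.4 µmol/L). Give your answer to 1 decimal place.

30.0 mL/min

SCr = 282 / 88.4 = 3.19 mg/dL
CrCl = (140 − 32) × 63.8 / (72 × 3.19) = 6890.4 / 229.68 ≈ 30.0 mL/min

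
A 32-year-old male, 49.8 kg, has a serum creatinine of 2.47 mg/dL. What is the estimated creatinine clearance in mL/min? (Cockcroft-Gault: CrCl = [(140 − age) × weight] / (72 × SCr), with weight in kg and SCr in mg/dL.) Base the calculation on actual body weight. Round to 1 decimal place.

30.2 mL/min

CrCl = (140 − 32) × 49.8 / (72 × 2.47) = 5378.4 / 177.84 ≈ 30.2 mL/min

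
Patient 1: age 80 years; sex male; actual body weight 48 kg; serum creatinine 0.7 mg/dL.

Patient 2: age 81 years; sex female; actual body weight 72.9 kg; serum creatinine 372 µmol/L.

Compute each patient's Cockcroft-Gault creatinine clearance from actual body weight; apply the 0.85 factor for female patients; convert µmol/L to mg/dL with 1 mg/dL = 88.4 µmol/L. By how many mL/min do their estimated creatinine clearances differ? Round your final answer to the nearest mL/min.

45 mL/min

Patient 1: CrCl = (140 − 80) × 48 / (72 × 0.7) = 2880.0 / 50.40 ≈ 57.1 mL/min
Patient 2: SCr = 372 / 88.4 = 4.208 mg/dL
Patient 2: CrCl = (140 − 81) × 72.9 / (72 × 4.208) × 0.85 = 4301.1 / 302.98 × 0.85 ≈ 12.1 mL/min
|57.1 − 12.1| = 45.0 mL/min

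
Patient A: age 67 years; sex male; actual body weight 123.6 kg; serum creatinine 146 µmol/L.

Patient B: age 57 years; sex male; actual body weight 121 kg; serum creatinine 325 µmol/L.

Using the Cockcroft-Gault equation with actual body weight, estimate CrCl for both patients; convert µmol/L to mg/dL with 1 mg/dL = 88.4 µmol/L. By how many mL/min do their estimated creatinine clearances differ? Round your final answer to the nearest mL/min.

38 mL/min

Patient A: SCr = 146 / 88.4 = 1.652 mg/dL
Patient A: CrCl = (140 − 67) × 123.6 / (72 × 1.652) = 9022.8 / 118.94 ≈ 75.9 mL/min
Patient B: SCr = 325 / 88.4 = 3.676 mg/dL
Patient B: CrCl = (140 − 57) × 121 / (72 × 3.676) = 10043.0 / 264.67 ≈ 37.9 mL/min
|75.9 − 37.9| = 38.0 mL/min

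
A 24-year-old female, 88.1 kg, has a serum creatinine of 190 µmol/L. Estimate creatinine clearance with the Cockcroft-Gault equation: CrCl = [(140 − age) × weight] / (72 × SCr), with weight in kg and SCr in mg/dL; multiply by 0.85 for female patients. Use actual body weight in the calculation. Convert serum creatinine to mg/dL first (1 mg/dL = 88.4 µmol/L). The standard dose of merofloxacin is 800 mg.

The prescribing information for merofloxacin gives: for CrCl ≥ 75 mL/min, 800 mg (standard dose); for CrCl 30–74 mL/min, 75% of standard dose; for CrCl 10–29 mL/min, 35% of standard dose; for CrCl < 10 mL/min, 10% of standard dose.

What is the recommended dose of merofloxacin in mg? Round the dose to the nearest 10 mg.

600 mg

SCr = 190 / 88.4 = 2.149 mg/dL
CrCl = (140 − 24) × 88.1 / (72 × 2.149) × 0.85 = 10219.6 / 154.73 × 0.85 ≈ 56.1 mL/min
CrCl ≈ 56 mL/min → bracket 30–74 mL/min.
75% of 800 mg = 600 mg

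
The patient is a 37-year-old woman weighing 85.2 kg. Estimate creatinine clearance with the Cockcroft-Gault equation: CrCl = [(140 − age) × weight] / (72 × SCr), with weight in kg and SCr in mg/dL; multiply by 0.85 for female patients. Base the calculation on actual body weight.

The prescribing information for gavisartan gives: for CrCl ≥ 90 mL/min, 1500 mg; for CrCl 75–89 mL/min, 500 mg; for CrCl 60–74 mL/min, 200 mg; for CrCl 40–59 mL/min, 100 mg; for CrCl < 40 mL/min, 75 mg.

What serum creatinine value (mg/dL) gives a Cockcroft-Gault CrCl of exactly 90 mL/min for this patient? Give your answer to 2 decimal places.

Standard dose requires CrCl ≥ 90 mL/min.
Set (140 − 37) × 85.2 × 0.85 / (72 × SCr) = 90
SCr = (140 − 37) × 85.2 × 0.85 / (72 × 90) = 1.151 mg/dL

1.15 mg/dL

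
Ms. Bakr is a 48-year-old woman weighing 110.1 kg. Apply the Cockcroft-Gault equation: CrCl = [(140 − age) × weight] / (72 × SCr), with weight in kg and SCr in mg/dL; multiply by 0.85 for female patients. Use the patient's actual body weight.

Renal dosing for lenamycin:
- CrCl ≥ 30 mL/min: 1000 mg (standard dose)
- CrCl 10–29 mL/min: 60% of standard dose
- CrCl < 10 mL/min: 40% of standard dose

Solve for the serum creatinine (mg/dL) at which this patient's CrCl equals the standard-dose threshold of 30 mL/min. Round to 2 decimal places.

3.99 mg/dL

Standard dose requires CrCl ≥ 30 mL/min.
Set (140 − 48) × 110.1 × 0.85 / (72 × SCr) = 30
SCr = (140 − 48) × 110.1 × 0.85 / (72 × 30) = 3.986 mg/dL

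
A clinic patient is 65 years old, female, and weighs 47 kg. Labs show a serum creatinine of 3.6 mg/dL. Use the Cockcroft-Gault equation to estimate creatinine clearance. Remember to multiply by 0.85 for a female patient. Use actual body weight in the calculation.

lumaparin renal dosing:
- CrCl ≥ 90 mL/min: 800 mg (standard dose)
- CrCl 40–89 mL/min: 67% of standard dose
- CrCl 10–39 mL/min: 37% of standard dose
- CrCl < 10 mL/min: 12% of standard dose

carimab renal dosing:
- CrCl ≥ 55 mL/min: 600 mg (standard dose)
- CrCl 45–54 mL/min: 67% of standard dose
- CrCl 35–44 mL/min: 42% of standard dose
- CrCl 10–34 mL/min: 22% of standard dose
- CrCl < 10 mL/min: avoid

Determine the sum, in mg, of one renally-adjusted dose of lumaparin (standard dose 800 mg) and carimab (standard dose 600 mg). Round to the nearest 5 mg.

CrCl = (140 − 65) × 47 / (72 × 3.6) × 0.85 = 3525.0 / 259.20 × 0.85 ≈ 11.6 mL/min
CrCl ≈ 12 mL/min.
lumaparin: 10–39 mL/min → 37% of 800 mg = 296 mg.
carimab: 10–34 mL/min → 22% of 600 mg = 132 mg.
Total = 296 + 132 = 428 mg.

430 mg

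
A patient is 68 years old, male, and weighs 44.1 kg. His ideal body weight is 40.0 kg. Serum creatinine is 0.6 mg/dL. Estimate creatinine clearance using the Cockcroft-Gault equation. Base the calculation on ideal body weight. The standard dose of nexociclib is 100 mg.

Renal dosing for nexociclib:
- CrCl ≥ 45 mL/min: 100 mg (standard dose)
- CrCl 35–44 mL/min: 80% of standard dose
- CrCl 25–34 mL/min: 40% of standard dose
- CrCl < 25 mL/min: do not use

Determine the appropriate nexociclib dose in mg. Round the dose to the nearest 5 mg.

CrCl = (140 − 68) × 40 / (72 × 0.6) = 2880.0 / 43.20 ≈ 66.7 mL/min
CrCl ≈ 67 mL/min → bracket ≥ 45 mL/min.
100% of 100 mg = 100 mg

100 mg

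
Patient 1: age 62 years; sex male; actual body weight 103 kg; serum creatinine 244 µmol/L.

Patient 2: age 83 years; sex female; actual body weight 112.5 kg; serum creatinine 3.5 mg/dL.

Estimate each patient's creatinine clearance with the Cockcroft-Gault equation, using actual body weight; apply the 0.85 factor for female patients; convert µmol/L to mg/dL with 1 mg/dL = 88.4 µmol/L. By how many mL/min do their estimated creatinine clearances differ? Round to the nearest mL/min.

19 mL/min

Patient 1: SCr = 244 / 88.4 = 2.76 mg/dL
Patient 1: CrCl = (140 − 62) × 103 / (72 × 2.76) = 8034.0 / 198.72 ≈ 40.4 mL/min
Patient 2: CrCl = (140 − 83) × 112.5 / (72 × 3.5) × 0.85 = 6412.5 / 252.00 × 0.85 ≈ 21.6 mL/min
|40.4 − 21.6| = 18.8 mL/min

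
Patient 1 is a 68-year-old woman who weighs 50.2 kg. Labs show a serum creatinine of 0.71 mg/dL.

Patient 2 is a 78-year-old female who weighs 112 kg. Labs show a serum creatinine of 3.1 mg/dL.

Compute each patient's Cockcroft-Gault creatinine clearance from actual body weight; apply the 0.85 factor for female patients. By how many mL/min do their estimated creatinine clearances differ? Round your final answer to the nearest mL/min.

Patient 1: CrCl = (140 − 68) × 50.2 / (72 × 0.71) × 0.85 = 3614.4 / 51.12 × 0.85 ≈ 60.1 mL/min
Patient 2: CrCl = (140 − 78) × 112 / (72 × 3.1) × 0.85 = 6944.0 / 223.20 × 0.85 ≈ 26.4 mL/min
|60.1 − 26.4| = 33.7 mL/min

34 mL/min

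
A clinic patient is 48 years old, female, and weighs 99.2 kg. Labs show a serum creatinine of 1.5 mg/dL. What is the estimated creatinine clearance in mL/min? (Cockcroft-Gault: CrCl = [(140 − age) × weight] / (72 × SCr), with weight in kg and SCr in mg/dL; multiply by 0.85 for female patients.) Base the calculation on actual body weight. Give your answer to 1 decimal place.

71.8 mL/min

CrCl = (140 − 48) × 99.2 / (72 × 1.5) × 0.85 = 9126.4 / 108.00 × 0.85 ≈ 71.8 mL/min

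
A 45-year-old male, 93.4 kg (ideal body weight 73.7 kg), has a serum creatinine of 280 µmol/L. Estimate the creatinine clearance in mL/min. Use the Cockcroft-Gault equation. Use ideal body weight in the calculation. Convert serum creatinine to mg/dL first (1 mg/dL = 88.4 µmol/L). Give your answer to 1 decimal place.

30.7 mL/min

SCr = 280 / 88.4 = 3.167 mg/dL
CrCl = (140 − 45) × 73.7 / (72 × 3.167) = 7001.5 / 228.02 ≈ 30.7 mL/min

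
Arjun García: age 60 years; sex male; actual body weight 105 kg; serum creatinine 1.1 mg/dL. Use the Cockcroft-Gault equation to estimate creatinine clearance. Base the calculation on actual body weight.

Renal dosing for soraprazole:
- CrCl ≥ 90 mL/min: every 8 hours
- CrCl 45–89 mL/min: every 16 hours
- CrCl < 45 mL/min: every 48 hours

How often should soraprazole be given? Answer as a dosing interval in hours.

every 8 hours

CrCl = (140 − 60) × 105 / (72 × 1.1) = 8400.0 / 79.20 ≈ 106.1 mL/min
CrCl ≈ 106 mL/min → bracket ≥ 90 mL/min → every 8 hours.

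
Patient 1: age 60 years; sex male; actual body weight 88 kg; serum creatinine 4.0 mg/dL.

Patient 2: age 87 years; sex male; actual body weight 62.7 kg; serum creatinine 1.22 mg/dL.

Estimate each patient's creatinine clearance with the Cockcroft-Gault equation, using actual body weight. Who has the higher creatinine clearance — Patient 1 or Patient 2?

Patient 1: CrCl = (140 − 60) × 88 / (72 × 4) = 7040.0 / 288.00 ≈ 24.4 mL/min
Patient 2: CrCl = (140 − 87) × 62.7 / (72 × 1.22) = 3323.1 / 87.84 ≈ 37.8 mL/min
24.4 vs 37.8 mL/min → Patient 2 is higher.

Patient 2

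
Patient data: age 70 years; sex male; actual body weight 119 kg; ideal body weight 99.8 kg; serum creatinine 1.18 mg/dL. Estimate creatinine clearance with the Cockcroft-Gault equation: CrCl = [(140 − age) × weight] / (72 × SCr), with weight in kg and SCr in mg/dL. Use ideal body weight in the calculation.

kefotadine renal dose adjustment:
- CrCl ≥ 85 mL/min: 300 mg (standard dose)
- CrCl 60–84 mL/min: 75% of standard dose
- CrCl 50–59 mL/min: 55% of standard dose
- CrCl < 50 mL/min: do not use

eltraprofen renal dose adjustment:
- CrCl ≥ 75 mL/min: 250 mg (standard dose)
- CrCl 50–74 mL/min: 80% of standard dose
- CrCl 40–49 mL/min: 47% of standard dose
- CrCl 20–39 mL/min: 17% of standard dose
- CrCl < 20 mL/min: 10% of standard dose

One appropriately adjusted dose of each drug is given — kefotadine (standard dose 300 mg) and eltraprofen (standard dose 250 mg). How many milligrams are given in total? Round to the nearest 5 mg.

475 mg

CrCl = (140 − 70) × 99.8 / (72 × 1.18) = 6986.0 / 84.96 ≈ 82.2 mL/min
CrCl ≈ 82 mL/min.
kefotadine: 60–84 mL/min → 75% of 300 mg = 225 mg.
eltraprofen: ≥ 75 mL/min → 100% of 250 mg = 250 mg.
Total = 225 + 250 = 475 mg.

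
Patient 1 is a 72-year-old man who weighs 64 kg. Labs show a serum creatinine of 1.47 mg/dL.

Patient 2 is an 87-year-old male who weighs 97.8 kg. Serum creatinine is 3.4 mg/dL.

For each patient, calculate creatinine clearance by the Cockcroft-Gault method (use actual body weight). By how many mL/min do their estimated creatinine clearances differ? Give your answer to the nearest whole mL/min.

20 mL/min

Patient 1: CrCl = (140 − 72) × 64 / (72 × 1.47) = 4352.0 / 105.84 ≈ 41.1 mL/min
Patient 2: CrCl = (140 − 87) × 97.8 / (72 × 3.4) = 5183.4 / 244.80 ≈ 21.2 mL/min
|41.1 − 21.2| = 19.9 mL/min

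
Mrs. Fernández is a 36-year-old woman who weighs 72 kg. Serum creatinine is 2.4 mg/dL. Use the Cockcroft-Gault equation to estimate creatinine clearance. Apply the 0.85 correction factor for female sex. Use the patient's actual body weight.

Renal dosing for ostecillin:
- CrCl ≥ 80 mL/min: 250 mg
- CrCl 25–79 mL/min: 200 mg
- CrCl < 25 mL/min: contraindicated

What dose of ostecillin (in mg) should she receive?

CrCl = (140 − 36) × 72 / (72 × 2.4) × 0.85 = 7488.0 / 172.80 × 0.85 ≈ 36.8 mL/min
CrCl ≈ 37 mL/min → bracket 25–79 mL/min.
Dose for this bracket: 200 mg.

200 mg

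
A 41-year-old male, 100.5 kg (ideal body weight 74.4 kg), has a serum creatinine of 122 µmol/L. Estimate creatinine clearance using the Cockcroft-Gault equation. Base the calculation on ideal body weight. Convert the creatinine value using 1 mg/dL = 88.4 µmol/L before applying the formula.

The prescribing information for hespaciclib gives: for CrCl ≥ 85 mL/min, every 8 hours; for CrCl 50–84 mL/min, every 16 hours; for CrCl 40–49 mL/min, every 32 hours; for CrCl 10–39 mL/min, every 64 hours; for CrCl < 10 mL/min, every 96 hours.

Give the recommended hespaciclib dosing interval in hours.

every 16 hours

SCr = 122 / 88.4 = 1.38 mg/dL
CrCl = (140 − 41) × 74.4 / (72 × 1.38) = 7365.6 / 99.36 ≈ 74.1 mL/min
CrCl ≈ 74 mL/min → bracket 50–84 mL/min → every 16 hours.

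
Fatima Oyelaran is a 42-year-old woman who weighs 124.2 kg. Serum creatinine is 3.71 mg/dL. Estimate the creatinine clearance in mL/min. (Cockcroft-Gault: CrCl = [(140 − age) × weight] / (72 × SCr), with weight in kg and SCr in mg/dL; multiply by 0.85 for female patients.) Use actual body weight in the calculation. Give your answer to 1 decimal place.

CrCl = (140 − 42) × 124.2 / (72 × 3.71) × 0.85 = 12171.6 / 267.12 × 0.85 ≈ 38.7 mL/min

38.7 mL/min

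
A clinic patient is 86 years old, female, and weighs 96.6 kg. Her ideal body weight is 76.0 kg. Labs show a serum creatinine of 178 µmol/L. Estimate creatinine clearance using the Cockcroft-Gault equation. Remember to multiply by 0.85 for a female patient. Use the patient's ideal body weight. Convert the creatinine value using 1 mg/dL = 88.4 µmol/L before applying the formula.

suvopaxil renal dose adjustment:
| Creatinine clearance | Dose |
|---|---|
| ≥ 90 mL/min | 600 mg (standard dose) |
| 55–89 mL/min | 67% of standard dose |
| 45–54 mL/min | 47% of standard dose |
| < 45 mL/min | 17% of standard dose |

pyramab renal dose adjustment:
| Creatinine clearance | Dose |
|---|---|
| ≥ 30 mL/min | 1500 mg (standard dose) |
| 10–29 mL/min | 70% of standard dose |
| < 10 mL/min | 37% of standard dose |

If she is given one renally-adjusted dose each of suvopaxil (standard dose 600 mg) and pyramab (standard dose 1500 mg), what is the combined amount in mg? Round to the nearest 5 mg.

SCr = 178 / 88.4 = 2.014 mg/dL
CrCl = (140 − 86) × 76 / (72 × 2.014) × 0.85 = 4104.0 / 145.01 × 0.85 ≈ 24.1 mL/min
CrCl ≈ 24 mL/min.
suvopaxil: < 45 mL/min → 17% of 600 mg = 102 mg.
pyramab: 10–29 mL/min → 70% of 1500 mg = 1050 mg.
Total = 102 + 1050 = 1152 mg.

1150 mg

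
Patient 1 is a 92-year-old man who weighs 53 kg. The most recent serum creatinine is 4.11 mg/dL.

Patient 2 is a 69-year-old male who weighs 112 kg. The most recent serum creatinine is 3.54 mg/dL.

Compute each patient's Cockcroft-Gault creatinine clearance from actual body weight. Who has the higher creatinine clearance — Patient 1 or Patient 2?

Patient 2

Patient 1: CrCl = (140 − 92) × 53 / (72 × 4.11) = 2544.0 / 295.92 ≈ 8.6 mL/min
Patient 2: CrCl = (140 − 69) × 112 / (72 × 3.54) = 7952.0 / 254.88 ≈ 31.2 mL/min
8.6 vs 31.2 mL/min → Patient 2 is higher.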